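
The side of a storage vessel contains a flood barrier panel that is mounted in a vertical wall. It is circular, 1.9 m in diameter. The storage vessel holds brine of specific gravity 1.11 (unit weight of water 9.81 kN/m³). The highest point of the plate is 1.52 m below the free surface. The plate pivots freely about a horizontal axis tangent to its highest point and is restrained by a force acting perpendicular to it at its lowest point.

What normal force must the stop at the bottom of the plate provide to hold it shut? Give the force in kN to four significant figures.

P ≈ 41.80 kN

γ = 1.11 × 9.81 = 10.8891 kN/m³.
The centroid is at the centre, 0.95 m below the top of the plate, so the centroid depth is h_c = 1.52 + 0.95 = 2.47 m.
A = π(0.95)² = 2.83529 m².
Resultant F = γ·h_c·A = 10.8891 × 2.47 × 2.83529 = 76.2582 kN.
I_c = πr⁴/4 = π × 0.95⁴/4 = 0.639712 m⁴.
Centre of pressure: y_p = y_c + I_c/(y_c·A) = 2.47 + 0.639712/(2.47 × 2.83529) = 2.47 + 0.0913461 = 2.56135 m along the plane.
The resultant acts 0.95 + 0.0913461 = 1.04135 m (along the plate) below the hinge at the top edge, so the moment about the hinge is M = F × 1.04135 = 76.2582 × 1.04135 = 79.4115 kN·m.
A normal force at the bottom, 1.9 m from the hinge, must supply this moment: P = 79.4115/1.9 = 41.7955 kN.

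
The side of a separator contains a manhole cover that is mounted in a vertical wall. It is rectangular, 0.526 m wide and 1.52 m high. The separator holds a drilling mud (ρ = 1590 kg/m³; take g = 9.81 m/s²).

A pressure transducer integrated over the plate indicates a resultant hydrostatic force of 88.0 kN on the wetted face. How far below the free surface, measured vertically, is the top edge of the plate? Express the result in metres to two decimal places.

γ = ρg = 1590 × 9.81 / 1000 = 15.5979 kN/m³.
A = 0.526 × 1.52 = 0.79952 m².
From F = γ·h_c·A, the centroid depth is h_c = 88.0/(15.5979 × 0.79952) = 7.05647 m.
The centroid lies 1.52/2 = 0.76 m below the top edge, so the top edge sits at h_top = 7.05647 − 0.76 = 6.29647 m below the surface.

d_top ≈ 6.30 m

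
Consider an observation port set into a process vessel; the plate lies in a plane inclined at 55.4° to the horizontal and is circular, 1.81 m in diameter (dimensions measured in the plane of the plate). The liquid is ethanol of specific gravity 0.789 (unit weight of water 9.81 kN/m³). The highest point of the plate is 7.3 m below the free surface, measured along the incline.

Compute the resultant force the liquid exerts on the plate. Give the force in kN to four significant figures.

F ≈ 134.5 kN

γ = 0.789 × 9.81 = 7.74009 kN/m³.
Let θ = 55.4° be the plate's angle to the horizontal; measure y along the incline from where the plane meets the free surface. Vertical depth h = y·sinθ with sinθ = 0.823136.
The centroid is at the centre, 0.905 m below the top of the plate, so y_c = 7.3 + 0.905 = 8.205 m and h_c = 8.205 × 0.823136 = 6.75383 m.
A = π(0.905)² = 2.57304 m².
Resultant F = γ·h_c·A = 7.74009 × 6.75383 × 2.57304 = 134.506 kN.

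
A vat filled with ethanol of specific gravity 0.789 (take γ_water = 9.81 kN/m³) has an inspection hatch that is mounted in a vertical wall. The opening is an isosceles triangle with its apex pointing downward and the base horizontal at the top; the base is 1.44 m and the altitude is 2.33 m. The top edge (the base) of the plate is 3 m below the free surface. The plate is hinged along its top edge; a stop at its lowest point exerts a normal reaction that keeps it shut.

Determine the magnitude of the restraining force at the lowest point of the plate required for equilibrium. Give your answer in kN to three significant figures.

γ = 0.789 × 9.81 = 7.74009 kN/m³.
With the apex down, the centroid sits h/3 = 2.33/3 = 0.776667 m below the base (the top edge), so the centroid depth is h_c = 3 + 0.776667 = 3.77667 m.
A = ½ × 1.44 × 2.33 = 1.6776 m².
Resultant F = γ·h_c·A = 7.74009 × 3.77667 × 1.6776 = 49.0392 kN.
I_c = b·h³/36 = 1.44 × 2.33³/36 = 0.505973 m⁴.
Centre of pressure: y_p = y_c + I_c/(y_c·A) = 3.77667 + 0.505973/(3.77667 × 1.6776) = 3.77667 + 0.0798601 = 3.85653 m along the plane.
The resultant acts 0.776667 + 0.0798601 = 0.856527 m (along the plate) below the hinge at the top edge, so the moment about the hinge is M = F × 0.856527 = 49.0392 × 0.856527 = 42.0034 kN·m.
A normal force at the bottom, 2.33 m from the hinge, must supply this moment: P = 42.0034/2.33 = 18.0272 kN.

P ≈ 18.0 kN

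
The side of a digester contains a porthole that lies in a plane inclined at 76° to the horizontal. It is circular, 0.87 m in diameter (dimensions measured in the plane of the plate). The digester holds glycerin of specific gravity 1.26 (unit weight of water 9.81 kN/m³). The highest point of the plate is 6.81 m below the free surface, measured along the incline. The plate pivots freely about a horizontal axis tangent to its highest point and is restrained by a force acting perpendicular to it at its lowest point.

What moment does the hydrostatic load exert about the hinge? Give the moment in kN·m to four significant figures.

γ = 1.26 × 9.81 = 12.3606 kN/m³.
Let θ = 76° be the plate's angle to the horizontal; measure y along the incline from where the plane meets the free surface. Vertical depth h = y·sinθ with sinθ = 0.970296.
The centroid is at the centre, 0.435 m below the top of the plate, so y_c = 6.81 + 0.435 = 7.245 m and h_c = 7.245 × 0.970296 = 7.02979 m.
A = π(0.435)² = 0.594468 m².
Resultant F = γ·h_c·A = 12.3606 × 7.02979 × 0.594468 = 51.6548 kN.
I_c = πr⁴/4 = π × 0.435⁴/4 = 0.028122 m⁴.
Centre of pressure: y_p = y_c + I_c/(y_c·A) = 7.245 + 0.028122/(7.245 × 0.594468) = 7.245 + 0.00652949 = 7.25153 m along the plane.
The resultant acts 0.435 + 0.00652949 = 0.441529 m (along the plate) below the hinge at the top edge, so the moment about the hinge is M = F × 0.441529 = 51.6548 × 0.441529 = 22.8071 kN·m.

M ≈ 22.81 kN·m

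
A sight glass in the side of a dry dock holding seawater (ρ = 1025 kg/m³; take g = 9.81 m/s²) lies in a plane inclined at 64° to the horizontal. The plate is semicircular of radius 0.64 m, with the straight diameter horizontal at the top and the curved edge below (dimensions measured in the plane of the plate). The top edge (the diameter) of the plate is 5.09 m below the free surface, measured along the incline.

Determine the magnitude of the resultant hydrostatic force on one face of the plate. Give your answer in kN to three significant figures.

F ≈ 31.2 kN

γ = ρg = 1025 × 9.81 / 1000 = 10.05525 kN/m³.
Let θ = 64° be the plate's angle to the horizontal; measure y along the incline from where the plane meets the free surface. Vertical depth h = y·sinθ with sinθ = 0.898794.
The centroid of a semicircle lies 4r/(3π) = 0.271624 m from the diameter, here below the top edge, so y_c = 5.09 + 0.271624 = 5.36162 m and h_c = 5.36162 × 0.898794 = 4.81899 m.
A = πr²/2 = π × 0.64²/2 = 0.643398 m².
Resultant F = γ·h_c·A = 10.05525 × 4.81899 × 0.643398 = 31.1766 kN.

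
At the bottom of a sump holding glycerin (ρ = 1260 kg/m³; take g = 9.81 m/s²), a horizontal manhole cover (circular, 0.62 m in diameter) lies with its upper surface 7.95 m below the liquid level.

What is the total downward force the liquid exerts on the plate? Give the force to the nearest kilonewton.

F ≈ 30 kN

γ = ρg = 1260 × 9.81 / 1000 = 12.3606 kN/m³.
The plate is horizontal, so pressure is uniform at p = γ·h = 12.3606 × 7.95 = 98.2668 kN/m².
A = π(0.31)² = 0.301907 m².
F = p·A = 98.2668 × 0.301907 = 29.6674 kN.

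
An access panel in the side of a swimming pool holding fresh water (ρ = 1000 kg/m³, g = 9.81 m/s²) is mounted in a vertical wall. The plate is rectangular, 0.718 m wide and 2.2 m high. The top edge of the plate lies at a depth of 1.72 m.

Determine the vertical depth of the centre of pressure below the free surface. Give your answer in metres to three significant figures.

h_p = 2.96 m

γ = ρg = 1000 × 9.81 = 9810 N/m³ = 9.81 kN/m³.
The centroid lies 2.2/2 = 1.1 m below the top edge, so the centroid depth is h_c = 1.72 + 1.1 = 2.82 m.
A = 0.718 × 2.2 = 1.5796 m².
Resultant F = γ·h_c·A = 9.81 × 2.82 × 1.5796 = 43.6984 kN.
I_c = b·h³/12 = 0.718 × 2.2³/12 = 0.637105 m⁴.
Centre of pressure: y_p = y_c + I_c/(y_c·A) = 2.82 + 0.637105/(2.82 × 1.5796) = 2.82 + 0.143026 = 2.96303 m along the plane.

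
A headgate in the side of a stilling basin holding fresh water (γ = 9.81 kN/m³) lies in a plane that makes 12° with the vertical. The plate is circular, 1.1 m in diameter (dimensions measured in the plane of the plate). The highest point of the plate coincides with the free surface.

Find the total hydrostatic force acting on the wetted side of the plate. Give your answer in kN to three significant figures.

γ = 9.81 kN/m³.
The plate makes 12° with the vertical, i.e. θ = 90° − 12° = 78° to the horizontal. Measuring y along the incline from the free-surface line, vertical depth h = y·sinθ with sinθ = 0.978148.
The centroid is at the centre, 0.55 m below the top of the plate, so y_c = 0.55 m and h_c = 0.55 × 0.978148 = 0.537981 m.
A = π(0.55)² = 0.950332 m².
Resultant F = γ·h_c·A = 9.81 × 0.537981 × 0.950332 = 5.01547 kN.

F ≈ 5.02 kN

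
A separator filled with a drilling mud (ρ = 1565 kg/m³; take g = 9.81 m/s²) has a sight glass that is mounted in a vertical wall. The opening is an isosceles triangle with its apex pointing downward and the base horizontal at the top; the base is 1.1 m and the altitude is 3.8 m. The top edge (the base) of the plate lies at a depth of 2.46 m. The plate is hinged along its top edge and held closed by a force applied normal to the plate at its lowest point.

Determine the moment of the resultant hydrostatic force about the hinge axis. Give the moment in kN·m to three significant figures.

M ≈ 177 kN·m

γ = ρg = 1565 × 9.81 / 1000 = 15.35265 kN/m³.
With the apex down, the centroid sits h/3 = 3.8/3 = 1.26667 m below the base (the top edge), so the centroid depth is h_c = 2.46 + 1.26667 = 3.72667 m.
A = ½ × 1.1 × 3.8 = 2.09 m².
Resultant F = γ·h_c·A = 15.35265 × 3.72667 × 2.09 = 119.578 kN.
I_c = b·h³/36 = 1.1 × 3.8³/36 = 1.67664 m⁴.
Centre of pressure: y_p = y_c + I_c/(y_c·A) = 3.72667 + 1.67664/(3.72667 × 2.09) = 3.72667 + 0.215265 = 3.94193 m along the plane.
The resultant acts 1.26667 + 0.215265 = 1.48194 m (along the plate) below the hinge at the top edge, so the moment about the hinge is M = F × 1.48194 = 119.578 × 1.48194 = 177.207 kN·m.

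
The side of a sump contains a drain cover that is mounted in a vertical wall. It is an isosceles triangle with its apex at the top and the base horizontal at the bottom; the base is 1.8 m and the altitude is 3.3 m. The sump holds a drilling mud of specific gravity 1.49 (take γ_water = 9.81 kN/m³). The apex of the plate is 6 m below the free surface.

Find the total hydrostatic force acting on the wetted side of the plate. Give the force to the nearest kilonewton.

γ = 1.49 × 9.81 = 14.6169 kN/m³.
With the apex up, the centroid sits 2h/3 = 2 × 3.3/3 = 2.2 m below the apex, so the centroid depth is h_c = 6 + 2.2 = 8.2 m.
A = ½ × 1.8 × 3.3 = 2.97 m².
Resultant F = γ·h_c·A = 14.6169 × 8.2 × 2.97 = 355.98 kN.

F ≈ 356 kN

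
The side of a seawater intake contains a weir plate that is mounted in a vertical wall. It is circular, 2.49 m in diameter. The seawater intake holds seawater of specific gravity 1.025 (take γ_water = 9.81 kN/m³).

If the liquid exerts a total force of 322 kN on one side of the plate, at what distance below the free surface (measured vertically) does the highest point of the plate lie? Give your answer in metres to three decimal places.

γ = 1.025 × 9.81 = 10.05525 kN/m³.
A = π(1.245)² = 4.86955 m².
From F = γ·h_c·A, the centroid depth is h_c = 322/(10.05525 × 4.86955) = 6.57619 m.
The centroid is at the centre, 1.245 m below the top of the plate, so the highest point sits at h_top = 6.57619 − 1.245 = 5.33119 m below the surface.

d_top ≈ 5.331 m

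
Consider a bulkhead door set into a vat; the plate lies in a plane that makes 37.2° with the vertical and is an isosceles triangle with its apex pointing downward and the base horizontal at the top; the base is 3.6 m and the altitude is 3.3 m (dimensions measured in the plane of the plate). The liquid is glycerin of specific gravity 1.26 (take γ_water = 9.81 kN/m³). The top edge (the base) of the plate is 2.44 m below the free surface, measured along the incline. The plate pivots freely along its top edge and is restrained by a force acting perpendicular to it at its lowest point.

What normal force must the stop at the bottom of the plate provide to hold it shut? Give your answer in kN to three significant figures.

P ≈ 79.7 kN

γ = 1.26 × 9.81 = 12.3606 kN/m³.
The plate makes 37.2° with the vertical, i.e. θ = 90° − 37.2° = 52.8° to the horizontal. Measuring y along the incline from the free-surface line, vertical depth h = y·sinθ with sinθ = 0.796530.
With the apex down, the centroid sits h/3 = 3.3/3 = 1.1 m below the base (the top edge), so y_c = 2.44 + 1.1 = 3.54 m and h_c = 3.54 × 0.796530 = 2.81972 m.
A = ½ × 3.6 × 3.3 = 5.94 m².
Resultant F = γ·h_c·A = 12.3606 × 2.81972 × 5.94 = 207.029 kN.
I_c = b·h³/36 = 3.6 × 3.3³/36 = 3.5937 m⁴.
Centre of pressure: y_p = y_c + I_c/(y_c·A) = 3.54 + 3.5937/(3.54 × 5.94) = 3.54 + 0.170904 = 3.7109 m along the plane.
The resultant acts 1.1 + 0.170904 = 1.2709 m (along the plate) below the hinge at the top edge, so the moment about the hinge is M = F × 1.2709 = 207.029 × 1.2709 = 263.113 kN·m.
A normal force at the bottom, 3.3 m from the hinge, must supply this moment: P = 263.113/3.3 = 79.7312 kN.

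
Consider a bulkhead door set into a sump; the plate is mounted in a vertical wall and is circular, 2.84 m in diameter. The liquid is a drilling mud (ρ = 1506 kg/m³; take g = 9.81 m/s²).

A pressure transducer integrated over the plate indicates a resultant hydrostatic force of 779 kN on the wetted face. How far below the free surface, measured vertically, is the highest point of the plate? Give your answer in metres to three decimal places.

d_top ≈ 6.904 m

γ = ρg = 1506 × 9.81 / 1000 = 14.77386 kN/m³.
A = π(1.42)² = 6.33471 m².
From F = γ·h_c·A, the centroid depth is h_c = 779/(14.77386 × 6.33471) = 8.32371 m.
The centroid is at the centre, 1.42 m below the top of the plate, so the highest point sits at h_top = 8.32371 − 1.42 = 6.90371 m below the surface.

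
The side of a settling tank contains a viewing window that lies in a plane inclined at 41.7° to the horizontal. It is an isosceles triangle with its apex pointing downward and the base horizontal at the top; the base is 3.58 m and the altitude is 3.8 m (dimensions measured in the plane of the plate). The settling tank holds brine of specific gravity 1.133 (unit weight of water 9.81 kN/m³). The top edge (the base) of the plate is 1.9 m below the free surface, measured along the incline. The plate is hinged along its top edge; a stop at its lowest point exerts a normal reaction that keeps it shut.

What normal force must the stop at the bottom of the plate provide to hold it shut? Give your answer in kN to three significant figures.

γ = 1.133 × 9.81 = 11.11473 kN/m³.
Let θ = 41.7° be the plate's angle to the horizontal; measure y along the incline from where the plane meets the free surface. Vertical depth h = y·sinθ with sinθ = 0.665230.
With the apex down, the centroid sits h/3 = 3.8/3 = 1.26667 m below the base (the top edge), so y_c = 1.9 + 1.26667 = 3.16667 m and h_c = 3.16667 × 0.665230 = 2.10656 m.
A = ½ × 3.58 × 3.8 = 6.802 m².
Resultant F = γ·h_c·A = 11.11473 × 2.10656 × 6.802 = 159.261 kN.
I_c = b·h³/36 = 3.58 × 3.8³/36 = 5.45672 m⁴.
Centre of pressure: y_p = y_c + I_c/(y_c·A) = 3.16667 + 5.45672/(3.16667 × 6.802) = 3.16667 + 0.253333 = 3.42 m along the plane.
The resultant acts 1.26667 + 0.253333 = 1.52 m (along the plate) below the hinge at the top edge, so the moment about the hinge is M = F × 1.52 = 159.261 × 1.52 = 242.077 kN·m.
A normal force at the bottom, 3.8 m from the hinge, must supply this moment: P = 242.077/3.8 = 63.7045 kN.

P ≈ 63.7 kN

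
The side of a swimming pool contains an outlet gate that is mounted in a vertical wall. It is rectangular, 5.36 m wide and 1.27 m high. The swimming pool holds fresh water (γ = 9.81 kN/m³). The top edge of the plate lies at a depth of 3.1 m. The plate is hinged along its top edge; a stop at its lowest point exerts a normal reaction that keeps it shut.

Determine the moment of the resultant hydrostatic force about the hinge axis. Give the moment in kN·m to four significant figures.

M ≈ 167.4 kN·m

γ = 9.81 kN/m³.
The centroid lies 1.27/2 = 0.635 m below the top edge, so the centroid depth is h_c = 3.1 + 0.635 = 3.735 m.
A = 5.36 × 1.27 = 6.8072 m².
Resultant F = γ·h_c·A = 9.81 × 3.735 × 6.8072 = 249.418 kN.
I_c = b·h³/12 = 5.36 × 1.27³/12 = 0.914944 m⁴.
Centre of pressure: y_p = y_c + I_c/(y_c·A) = 3.735 + 0.914944/(3.735 × 6.8072) = 3.735 + 0.0359862 = 3.77099 m along the plane.
The resultant acts 0.635 + 0.0359862 = 0.670986 m (along the plate) below the hinge at the top edge, so the moment about the hinge is M = F × 0.670986 = 249.418 × 0.670986 = 167.356 kN·m.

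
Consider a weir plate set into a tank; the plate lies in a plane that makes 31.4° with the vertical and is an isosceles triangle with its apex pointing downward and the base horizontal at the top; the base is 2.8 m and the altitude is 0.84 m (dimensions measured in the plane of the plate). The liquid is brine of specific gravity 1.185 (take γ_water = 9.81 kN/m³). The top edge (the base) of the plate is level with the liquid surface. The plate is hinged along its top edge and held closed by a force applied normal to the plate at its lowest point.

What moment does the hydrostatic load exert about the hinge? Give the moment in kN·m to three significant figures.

M ≈ 1.37 kN·m

γ = 1.185 × 9.81 = 11.62485 kN/m³.
The plate makes 31.4° with the vertical, i.e. θ = 90° − 31.4° = 58.6° to the horizontal. Measuring y along the incline from the free-surface line, vertical depth h = y·sinθ with sinθ = 0.853551.
With the apex down, the centroid sits h/3 = 0.84/3 = 0.28 m below the base (the top edge), so y_c = 0.28 m and h_c = 0.28 × 0.853551 = 0.238994 m.
A = ½ × 2.8 × 0.84 = 1.176 m².
Resultant F = γ·h_c·A = 11.62485 × 0.238994 × 1.176 = 3.26724 kN.
I_c = b·h³/36 = 2.8 × 0.84³/36 = 0.0460992 m⁴.
Centre of pressure: y_p = y_c + I_c/(y_c·A) = 0.28 + 0.0460992/(0.28 × 1.176) = 0.28 + 0.14 = 0.42 m along the plane.
The resultant acts 0.28 + 0.14 = 0.42 m (along the plate) below the hinge at the top edge, so the moment about the hinge is M = F × 0.42 = 3.26724 × 0.42 = 1.37224 kN·m.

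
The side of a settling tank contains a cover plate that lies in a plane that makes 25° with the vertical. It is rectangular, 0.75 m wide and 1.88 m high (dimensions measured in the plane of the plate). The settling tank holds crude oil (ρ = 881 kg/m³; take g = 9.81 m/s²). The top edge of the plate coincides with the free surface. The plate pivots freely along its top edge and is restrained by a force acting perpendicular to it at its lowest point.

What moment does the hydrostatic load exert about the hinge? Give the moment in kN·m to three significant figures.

γ = ρg = 881 × 9.81 / 1000 = 8.64261 kN/m³.
The plate makes 25° with the vertical, i.e. θ = 90° − 25° = 65° to the horizontal. Measuring y along the incline from the free-surface line, vertical depth h = y·sinθ with sinθ = 0.906308.
The centroid lies 1.88/2 = 0.94 m below the top edge, so y_c = 0.94 m and h_c = 0.94 × 0.906308 = 0.85193 m.
A = 0.75 × 1.88 = 1.41 m².
Resultant F = γ·h_c·A = 8.64261 × 0.85193 × 1.41 = 10.3817 kN.
I_c = b·h³/12 = 0.75 × 1.88³/12 = 0.415292 m⁴.
Centre of pressure: y_p = y_c + I_c/(y_c·A) = 0.94 + 0.415292/(0.94 × 1.41) = 0.94 + 0.313333 = 1.25333 m along the plane.
The resultant acts 0.94 + 0.313333 = 1.25333 m (along the plate) below the hinge at the top edge, so the moment about the hinge is M = F × 1.25333 = 10.3817 × 1.25333 = 13.0117 kN·m.

M ≈ 13.0 kN·m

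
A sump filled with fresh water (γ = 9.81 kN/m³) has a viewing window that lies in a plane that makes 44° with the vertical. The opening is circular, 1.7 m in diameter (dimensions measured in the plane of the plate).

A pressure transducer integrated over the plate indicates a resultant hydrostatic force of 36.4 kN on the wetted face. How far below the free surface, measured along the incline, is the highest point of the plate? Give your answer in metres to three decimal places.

y_top ≈ 1.423 m

γ = 9.81 kN/m³.
A = π(0.85)² = 2.2698 m².
From F = γ·h_c·A, the centroid depth is h_c = 36.4/(9.81 × 2.2698) = 1.63473 m.
The plate makes 44° with the vertical, i.e. θ = 90° − 44° = 46° to the horizontal. Measuring y along the incline from the free-surface line, vertical depth h = y·sinθ with sinθ = 0.719340.
Along the incline, y_c = h_c/sinθ = 1.63473/0.719340 = 2.27254 m.
The centroid is at the centre, 0.85 m below the top of the plate, so the highest point sits at y_top = 2.27254 − 0.85 = 1.42254 m along the incline.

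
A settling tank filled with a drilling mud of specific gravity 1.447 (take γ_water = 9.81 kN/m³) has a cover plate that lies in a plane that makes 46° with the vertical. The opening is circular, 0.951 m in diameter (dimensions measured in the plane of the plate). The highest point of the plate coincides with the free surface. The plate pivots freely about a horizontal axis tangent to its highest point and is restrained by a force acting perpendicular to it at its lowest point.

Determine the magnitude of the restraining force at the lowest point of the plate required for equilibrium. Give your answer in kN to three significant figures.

γ = 1.447 × 9.81 = 14.19507 kN/m³.
The plate makes 46° with the vertical, i.e. θ = 90° − 46° = 44° to the horizontal. Measuring y along the incline from the free-surface line, vertical depth h = y·sinθ with sinθ = 0.694658.
The centroid is at the centre, 0.4755 m below the top of the plate, so y_c = 0.4755 m and h_c = 0.4755 × 0.694658 = 0.33031 m.
A = π(0.4755)² = 0.710315 m².
Resultant F = γ·h_c·A = 14.19507 × 0.33031 × 0.710315 = 3.33051 kN.
I_c = πr⁴/4 = π × 0.4755⁴/4 = 0.0401506 m⁴.
Centre of pressure: y_p = y_c + I_c/(y_c·A) = 0.4755 + 0.0401506/(0.4755 × 0.710315) = 0.4755 + 0.118875 = 0.594375 m along the plane.
The resultant acts 0.4755 + 0.118875 = 0.594375 m (along the plate) below the hinge at the top edge, so the moment about the hinge is M = F × 0.594375 = 3.33051 × 0.594375 = 1.97957 kN·m.
A normal force at the bottom, 0.951 m from the hinge, must supply this moment: P = 1.97957/0.951 = 2.08157 kN.

P ≈ 2.08 kN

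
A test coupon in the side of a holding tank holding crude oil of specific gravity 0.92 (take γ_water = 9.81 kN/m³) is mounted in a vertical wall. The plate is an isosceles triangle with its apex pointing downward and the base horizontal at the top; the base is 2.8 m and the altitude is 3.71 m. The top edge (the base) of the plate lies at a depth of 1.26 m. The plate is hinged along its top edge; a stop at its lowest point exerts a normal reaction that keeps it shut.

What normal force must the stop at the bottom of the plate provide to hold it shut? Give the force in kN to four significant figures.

P ≈ 48.67 kN

γ = 0.92 × 9.81 = 9.0252 kN/m³.
With the apex down, the centroid sits h/3 = 3.71/3 = 1.23667 m below the base (the top edge), so the centroid depth is h_c = 1.26 + 1.23667 = 2.49667 m.
A = ½ × 2.8 × 3.71 = 5.194 m².
Resultant F = γ·h_c·A = 9.0252 × 2.49667 × 5.194 = 117.036 kN.
I_c = b·h³/36 = 2.8 × 3.71³/36 = 3.97171 m⁴.
Centre of pressure: y_p = y_c + I_c/(y_c·A) = 2.49667 + 3.97171/(2.49667 × 5.194) = 2.49667 + 0.306277 = 2.80295 m along the plane.
The resultant acts 1.23667 + 0.306277 = 1.54295 m (along the plate) below the hinge at the top edge, so the moment about the hinge is M = F × 1.54295 = 117.036 × 1.54295 = 180.581 kN·m.
A normal force at the bottom, 3.71 m from the hinge, must supply this moment: P = 180.581/3.71 = 48.6741 kN.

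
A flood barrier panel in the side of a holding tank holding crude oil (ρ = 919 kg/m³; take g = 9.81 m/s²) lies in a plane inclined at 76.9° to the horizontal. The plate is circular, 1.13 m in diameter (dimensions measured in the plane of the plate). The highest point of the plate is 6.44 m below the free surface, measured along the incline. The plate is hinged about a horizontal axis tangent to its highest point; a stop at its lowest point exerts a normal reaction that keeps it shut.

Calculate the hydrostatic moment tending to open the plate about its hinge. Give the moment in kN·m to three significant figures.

M ≈ 35.6 kN·m

γ = ρg = 919 × 9.81 / 1000 = 9.01539 kN/m³.
Let θ = 76.9° be the plate's angle to the horizontal; measure y along the incline from where the plane meets the free surface. Vertical depth h = y·sinθ with sinθ = 0.973976.
The centroid is at the centre, 0.565 m below the top of the plate, so y_c = 6.44 + 0.565 = 7.005 m and h_c = 7.005 × 0.973976 = 6.8227 m.
A = π(0.565)² = 1.00287 m².
Resultant F = γ·h_c·A = 9.01539 × 6.8227 × 1.00287 = 61.6858 kN.
I_c = πr⁴/4 = π × 0.565⁴/4 = 0.0800357 m⁴.
Centre of pressure: y_p = y_c + I_c/(y_c·A) = 7.005 + 0.0800357/(7.005 × 1.00287) = 7.005 + 0.0113928 = 7.01639 m along the plane.
The resultant acts 0.565 + 0.0113928 = 0.576393 m (along the plate) below the hinge at the top edge, so the moment about the hinge is M = F × 0.576393 = 61.6858 × 0.576393 = 35.5553 kN·m.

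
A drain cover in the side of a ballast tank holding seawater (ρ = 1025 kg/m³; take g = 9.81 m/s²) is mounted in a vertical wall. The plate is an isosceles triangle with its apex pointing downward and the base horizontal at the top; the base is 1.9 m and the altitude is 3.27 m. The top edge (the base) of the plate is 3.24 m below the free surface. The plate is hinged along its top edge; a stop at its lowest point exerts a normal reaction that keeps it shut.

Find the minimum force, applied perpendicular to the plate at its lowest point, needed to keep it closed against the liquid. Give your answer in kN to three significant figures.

γ = ρg = 1025 × 9.81 / 1000 = 10.05525 kN/m³.
With the apex down, the centroid sits h/3 = 3.27/3 = 1.09 m below the base (the top edge), so the centroid depth is h_c = 3.24 + 1.09 = 4.33 m.
A = ½ × 1.9 × 3.27 = 3.1065 m².
Resultant F = γ·h_c·A = 10.05525 × 4.33 × 3.1065 = 135.255 kN.
I_c = b·h³/36 = 1.9 × 3.27³/36 = 1.84542 m⁴.
Centre of pressure: y_p = y_c + I_c/(y_c·A) = 4.33 + 1.84542/(4.33 × 3.1065) = 4.33 + 0.137194 = 4.46719 m along the plane.
The resultant acts 1.09 + 0.137194 = 1.22719 m (along the plate) below the hinge at the top edge, so the moment about the hinge is M = F × 1.22719 = 135.255 × 1.22719 = 165.984 kN·m.
A normal force at the bottom, 3.27 m from the hinge, must supply this moment: P = 165.984/3.27 = 50.7596 kN.

P ≈ 50.8 kN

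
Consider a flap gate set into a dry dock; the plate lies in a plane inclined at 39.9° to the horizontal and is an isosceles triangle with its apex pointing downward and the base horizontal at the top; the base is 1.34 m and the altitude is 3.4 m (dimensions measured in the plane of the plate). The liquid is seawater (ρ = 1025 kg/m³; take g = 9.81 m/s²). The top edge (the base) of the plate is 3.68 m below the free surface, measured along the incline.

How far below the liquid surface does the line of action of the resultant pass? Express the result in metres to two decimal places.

h_p = 3.17 m

γ = ρg = 1025 × 9.81 / 1000 = 10.05525 kN/m³.
Let θ = 39.9° be the plate's angle to the horizontal; measure y along the incline from where the plane meets the free surface. Vertical depth h = y·sinθ with sinθ = 0.641450.
With the apex down, the centroid sits h/3 = 3.4/3 = 1.13333 m below the base (the top edge), so y_c = 3.68 + 1.13333 = 4.81333 m and h_c = 4.81333 × 0.641450 = 3.08751 m.
A = ½ × 1.34 × 3.4 = 2.278 m².
Resultant F = γ·h_c·A = 10.05525 × 3.08751 × 2.278 = 70.7221 kN.
I_c = b·h³/36 = 1.34 × 3.4³/36 = 1.46298 m⁴.
Centre of pressure: y_p = y_c + I_c/(y_c·A) = 4.81333 + 1.46298/(4.81333 × 2.278) = 4.81333 + 0.133426 = 4.94676 m along the plane.
Vertically, h_p = y_p·sinθ = 4.94676 × 0.641450 = 3.1731 m.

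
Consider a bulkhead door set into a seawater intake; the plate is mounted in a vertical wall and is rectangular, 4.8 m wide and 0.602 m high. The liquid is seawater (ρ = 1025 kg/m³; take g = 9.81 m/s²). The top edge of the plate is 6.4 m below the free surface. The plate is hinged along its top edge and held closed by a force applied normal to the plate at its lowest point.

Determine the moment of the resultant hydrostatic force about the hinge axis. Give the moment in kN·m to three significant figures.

γ = ρg = 1025 × 9.81 / 1000 = 10.05525 kN/m³.
The centroid lies 0.602/2 = 0.301 m below the top edge, so the centroid depth is h_c = 6.4 + 0.301 = 6.701 m.
A = 4.8 × 0.602 = 2.8896 m².
Resultant F = γ·h_c·A = 10.05525 × 6.701 × 2.8896 = 194.702 kN.
I_c = b·h³/12 = 4.8 × 0.602³/12 = 0.0872669 m⁴.
Centre of pressure: y_p = y_c + I_c/(y_c·A) = 6.701 + 0.0872669/(6.701 × 2.8896) = 6.701 + 0.00450684 = 6.70551 m along the plane.
The resultant acts 0.301 + 0.00450684 = 0.305507 m (along the plate) below the hinge at the top edge, so the moment about the hinge is M = F × 0.305507 = 194.702 × 0.305507 = 59.4828 kN·m.

M ≈ 59.5 kN·m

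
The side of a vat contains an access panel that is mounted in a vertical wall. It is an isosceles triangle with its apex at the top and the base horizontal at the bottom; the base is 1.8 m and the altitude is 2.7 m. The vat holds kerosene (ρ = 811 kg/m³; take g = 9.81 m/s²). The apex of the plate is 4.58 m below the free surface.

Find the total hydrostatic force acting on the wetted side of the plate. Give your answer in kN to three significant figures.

γ = ρg = 811 × 9.81 / 1000 = 7.95591 kN/m³.
With the apex up, the centroid sits 2h/3 = 2 × 2.7/3 = 1.8 m below the apex, so the centroid depth is h_c = 4.58 + 1.8 = 6.38 m.
A = ½ × 1.8 × 2.7 = 2.43 m².
Resultant F = γ·h_c·A = 7.95591 × 6.38 × 2.43 = 123.344 kN.

F ≈ 123 kN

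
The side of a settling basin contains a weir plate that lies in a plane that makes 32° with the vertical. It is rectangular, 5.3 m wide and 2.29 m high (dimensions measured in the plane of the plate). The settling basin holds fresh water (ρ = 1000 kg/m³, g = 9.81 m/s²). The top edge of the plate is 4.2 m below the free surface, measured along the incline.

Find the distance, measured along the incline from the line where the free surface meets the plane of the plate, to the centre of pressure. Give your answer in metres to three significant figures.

γ = ρg = 1000 × 9.81 = 9810 N/m³ = 9.81 kN/m³.
The plate makes 32° with the vertical, i.e. θ = 90° − 32° = 58° to the horizontal. Measuring y along the incline from the free-surface line, vertical depth h = y·sinθ with sinθ = 0.848048.
The centroid lies 2.29/2 = 1.145 m below the top edge, so y_c = 4.2 + 1.145 = 5.345 m and h_c = 5.345 × 0.848048 = 4.53282 m.
A = 5.3 × 2.29 = 12.137 m².
Resultant F = γ·h_c·A = 9.81 × 4.53282 × 12.137 = 539.696 kN.
I_c = b·h³/12 = 5.3 × 2.29³/12 = 5.30397 m⁴.
Centre of pressure: y_p = y_c + I_c/(y_c·A) = 5.345 + 5.30397/(5.345 × 12.137) = 5.345 + 0.0817602 = 5.42676 m along the plane.

y_p = 5.43 m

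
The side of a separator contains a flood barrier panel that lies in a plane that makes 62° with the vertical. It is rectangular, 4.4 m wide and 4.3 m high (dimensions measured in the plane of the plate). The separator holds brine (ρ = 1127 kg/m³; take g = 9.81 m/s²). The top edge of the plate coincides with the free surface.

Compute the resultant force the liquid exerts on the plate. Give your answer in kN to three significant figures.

γ = ρg = 1127 × 9.81 / 1000 = 11.05587 kN/m³.
The plate makes 62° with the vertical, i.e. θ = 90° − 62° = 28° to the horizontal. Measuring y along the incline from the free-surface line, vertical depth h = y·sinθ with sinθ = 0.469472.
The centroid lies 4.3/2 = 2.15 m below the top edge, so y_c = 2.15 m and h_c = 2.15 × 0.469472 = 1.00936 m.
A = 4.4 × 4.3 = 18.92 m².
Resultant F = γ·h_c·A = 11.05587 × 1.00936 × 18.92 = 211.135 kN.

F ≈ 211 kN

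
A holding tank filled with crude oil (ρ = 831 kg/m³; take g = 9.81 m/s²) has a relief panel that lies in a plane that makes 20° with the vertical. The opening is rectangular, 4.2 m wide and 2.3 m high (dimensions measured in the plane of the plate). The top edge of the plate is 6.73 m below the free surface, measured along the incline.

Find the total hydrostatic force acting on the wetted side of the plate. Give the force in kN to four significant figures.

F ≈ 583.1 kN

γ = ρg = 831 × 9.81 / 1000 = 8.15211 kN/m³.
The plate makes 20° with the vertical, i.e. θ = 90° − 20° = 70° to the horizontal. Measuring y along the incline from the free-surface line, vertical depth h = y·sinθ with sinθ = 0.939693.
The centroid lies 2.3/2 = 1.15 m below the top edge, so y_c = 6.73 + 1.15 = 7.88 m and h_c = 7.88 × 0.939693 = 7.40478 m.
A = 4.2 × 2.3 = 9.66 m².
Resultant F = γ·h_c·A = 8.15211 × 7.40478 × 9.66 = 583.122 kN.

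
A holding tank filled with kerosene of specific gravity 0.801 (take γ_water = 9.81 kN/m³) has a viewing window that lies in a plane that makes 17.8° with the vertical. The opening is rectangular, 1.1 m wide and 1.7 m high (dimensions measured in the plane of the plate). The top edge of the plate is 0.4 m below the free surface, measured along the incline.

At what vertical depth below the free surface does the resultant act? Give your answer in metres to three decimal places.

h_p = 1.374 m

γ = 0.801 × 9.81 = 7.85781 kN/m³.
The plate makes 17.8° with the vertical, i.e. θ = 90° − 17.8° = 72.2° to the horizontal. Measuring y along the incline from the free-surface line, vertical depth h = y·sinθ with sinθ = 0.952129.
The centroid lies 1.7/2 = 0.85 m below the top edge, so y_c = 0.4 + 0.85 = 1.25 m and h_c = 1.25 × 0.952129 = 1.19016 m.
A = 1.1 × 1.7 = 1.87 m².
Resultant F = γ·h_c·A = 7.85781 × 1.19016 × 1.87 = 17.4883 kN.
I_c = b·h³/12 = 1.1 × 1.7³/12 = 0.450358 m⁴.
Centre of pressure: y_p = y_c + I_c/(y_c·A) = 1.25 + 0.450358/(1.25 × 1.87) = 1.25 + 0.192667 = 1.44267 m along the plane.
Vertically, h_p = y_p·sinθ = 1.44267 × 0.952129 = 1.37361 m.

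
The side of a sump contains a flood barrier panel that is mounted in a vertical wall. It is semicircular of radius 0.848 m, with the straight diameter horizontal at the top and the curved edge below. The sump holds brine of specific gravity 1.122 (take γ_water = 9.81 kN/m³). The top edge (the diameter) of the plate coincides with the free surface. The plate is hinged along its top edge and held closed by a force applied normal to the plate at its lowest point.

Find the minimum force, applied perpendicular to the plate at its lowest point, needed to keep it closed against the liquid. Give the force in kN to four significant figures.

γ = 1.122 × 9.81 = 11.00682 kN/m³.
The centroid of a semicircle lies 4r/(3π) = 0.359902 m from the diameter, here below the top edge, so the centroid depth is h_c = 0.359902 m.
A = πr²/2 = π × 0.848²/2 = 1.12957 m².
Resultant F = γ·h_c·A = 11.00682 × 0.359902 × 1.12957 = 4.47465 kN.
I_c = (π/8 − 8/(9π))·r⁴ = 0.109757 × 0.848⁴ = 0.0567565 m⁴.
Centre of pressure: y_p = y_c + I_c/(y_c·A) = 0.359902 + 0.0567565/(0.359902 × 1.12957) = 0.359902 + 0.139611 = 0.499513 m along the plane.
The resultant acts 0.359902 + 0.139611 = 0.499513 m (along the plate) below the hinge at the top edge, so the moment about the hinge is M = F × 0.499513 = 4.47465 × 0.499513 = 2.23515 kN·m.
A normal force at the bottom, 0.848 m from the hinge, must supply this moment: P = 2.23515/0.848 = 2.63579 kN.

P ≈ 2.636 kN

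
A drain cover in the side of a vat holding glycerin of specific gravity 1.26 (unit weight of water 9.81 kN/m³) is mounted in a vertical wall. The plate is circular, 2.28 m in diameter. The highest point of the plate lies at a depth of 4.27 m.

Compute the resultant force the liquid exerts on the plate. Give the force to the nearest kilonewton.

F ≈ 273 kN

γ = 1.26 × 9.81 = 12.3606 kN/m³.
The centroid is at the centre, 1.14 m below the top of the plate, so the centroid depth is h_c = 4.27 + 1.14 = 5.41 m.
A = π(1.14)² = 4.08281 m².
Resultant F = γ·h_c·A = 12.3606 × 5.41 × 4.08281 = 273.021 kN.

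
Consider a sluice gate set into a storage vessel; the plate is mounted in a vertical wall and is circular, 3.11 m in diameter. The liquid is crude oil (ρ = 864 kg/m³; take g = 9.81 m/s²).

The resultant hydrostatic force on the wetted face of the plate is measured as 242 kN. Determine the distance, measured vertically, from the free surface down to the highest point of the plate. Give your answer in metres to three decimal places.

d_top ≈ 2.204 m

γ = ρg = 864 × 9.81 / 1000 = 8.47584 kN/m³.
A = π(1.555)² = 7.59645 m².
From F = γ·h_c·A, the centroid depth is h_c = 242/(8.47584 × 7.59645) = 3.75856 m.
The centroid is at the centre, 1.555 m below the top of the plate, so the highest point sits at h_top = 3.75856 − 1.555 = 2.20356 m below the surface.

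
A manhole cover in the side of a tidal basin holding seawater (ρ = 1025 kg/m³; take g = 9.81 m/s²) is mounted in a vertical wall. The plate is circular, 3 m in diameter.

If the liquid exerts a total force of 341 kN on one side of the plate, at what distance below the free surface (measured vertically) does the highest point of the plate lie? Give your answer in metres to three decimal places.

d_top ≈ 3.298 m

γ = ρg = 1025 × 9.81 / 1000 = 10.05525 kN/m³.
A = π(1.5)² = 7.06858 m².
From F = γ·h_c·A, the centroid depth is h_c = 341/(10.05525 × 7.06858) = 4.79766 m.
The centroid is at the centre, 1.5 m below the top of the plate, so the highest point sits at h_top = 4.79766 − 1.5 = 3.29766 m below the surface.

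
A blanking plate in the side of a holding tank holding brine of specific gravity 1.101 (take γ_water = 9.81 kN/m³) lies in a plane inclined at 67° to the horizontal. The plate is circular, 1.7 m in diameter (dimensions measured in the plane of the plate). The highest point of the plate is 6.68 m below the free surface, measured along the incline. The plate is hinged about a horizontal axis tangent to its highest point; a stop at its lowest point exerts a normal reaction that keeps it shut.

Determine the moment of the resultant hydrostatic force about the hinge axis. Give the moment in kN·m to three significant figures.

M ≈ 149 kN·m

γ = 1.101 × 9.81 = 10.80081 kN/m³.
Let θ = 67° be the plate's angle to the horizontal; measure y along the incline from where the plane meets the free surface. Vertical depth h = y·sinθ with sinθ = 0.920505.
The centroid is at the centre, 0.85 m below the top of the plate, so y_c = 6.68 + 0.85 = 7.53 m and h_c = 7.53 × 0.920505 = 6.9314 m.
A = π(0.85)² = 2.2698 m².
Resultant F = γ·h_c·A = 10.80081 × 6.9314 × 2.2698 = 169.928 kN.
I_c = πr⁴/4 = π × 0.85⁴/4 = 0.409983 m⁴.
Centre of pressure: y_p = y_c + I_c/(y_c·A) = 7.53 + 0.409983/(7.53 × 2.2698) = 7.53 + 0.0239874 = 7.55399 m along the plane.
The resultant acts 0.85 + 0.0239874 = 0.873987 m (along the plate) below the hinge at the top edge, so the moment about the hinge is M = F × 0.873987 = 169.928 × 0.873987 = 148.515 kN·m.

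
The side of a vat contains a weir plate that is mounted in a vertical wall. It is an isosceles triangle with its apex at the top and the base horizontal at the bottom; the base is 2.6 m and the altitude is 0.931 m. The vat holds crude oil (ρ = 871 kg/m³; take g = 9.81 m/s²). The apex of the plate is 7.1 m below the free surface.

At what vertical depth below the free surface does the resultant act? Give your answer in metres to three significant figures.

γ = ρg = 871 × 9.81 / 1000 = 8.54451 kN/m³.
With the apex up, the centroid sits 2h/3 = 2 × 0.931/3 = 0.620667 m below the apex, so the centroid depth is h_c = 7.1 + 0.620667 = 7.72067 m.
A = ½ × 2.6 × 0.931 = 1.2103 m².
Resultant F = γ·h_c·A = 8.54451 × 7.72067 × 1.2103 = 79.8427 kN.
I_c = b·h³/36 = 2.6 × 0.931³/36 = 0.05828 m⁴.
Centre of pressure: y_p = y_c + I_c/(y_c·A) = 7.72067 + 0.05828/(7.72067 × 1.2103) = 7.72067 + 0.00623694 = 7.72691 m along the plane.

h_p = 7.73 m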